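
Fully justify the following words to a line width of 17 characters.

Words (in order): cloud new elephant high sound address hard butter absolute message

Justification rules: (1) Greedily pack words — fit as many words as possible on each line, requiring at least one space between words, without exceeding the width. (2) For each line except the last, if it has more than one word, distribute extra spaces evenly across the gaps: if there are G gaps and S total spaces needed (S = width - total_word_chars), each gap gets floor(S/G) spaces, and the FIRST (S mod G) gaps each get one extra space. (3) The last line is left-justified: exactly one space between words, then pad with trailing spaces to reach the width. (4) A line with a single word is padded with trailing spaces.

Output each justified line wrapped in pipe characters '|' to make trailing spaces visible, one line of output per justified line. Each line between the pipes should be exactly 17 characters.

Line 1: ['cloud', 'new'] (min_width=9, slack=8)
Line 2: ['elephant', 'high'] (min_width=13, slack=4)
Line 3: ['sound', 'address'] (min_width=13, slack=4)
Line 4: ['hard', 'butter'] (min_width=11, slack=6)
Line 5: ['absolute', 'message'] (min_width=16, slack=1)

Answer: |cloud         new|
|elephant     high|
|sound     address|
|hard       butter|
|absolute message |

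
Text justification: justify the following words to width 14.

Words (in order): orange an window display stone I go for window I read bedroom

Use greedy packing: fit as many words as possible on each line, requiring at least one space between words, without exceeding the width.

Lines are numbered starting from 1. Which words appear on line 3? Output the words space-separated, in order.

Answer: stone I go for

Derivation:
Line 1: ['orange', 'an'] (min_width=9, slack=5)
Line 2: ['window', 'display'] (min_width=14, slack=0)
Line 3: ['stone', 'I', 'go', 'for'] (min_width=14, slack=0)
Line 4: ['window', 'I', 'read'] (min_width=13, slack=1)
Line 5: ['bedroom'] (min_width=7, slack=7)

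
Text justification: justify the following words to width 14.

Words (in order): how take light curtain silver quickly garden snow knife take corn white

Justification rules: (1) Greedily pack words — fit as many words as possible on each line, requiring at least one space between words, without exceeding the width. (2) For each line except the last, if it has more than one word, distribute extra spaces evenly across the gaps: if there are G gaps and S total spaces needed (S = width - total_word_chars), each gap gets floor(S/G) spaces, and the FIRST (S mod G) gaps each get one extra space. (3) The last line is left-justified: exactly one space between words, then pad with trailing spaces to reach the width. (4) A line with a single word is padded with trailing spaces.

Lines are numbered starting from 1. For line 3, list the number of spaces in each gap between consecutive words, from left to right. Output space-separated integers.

Line 1: ['how', 'take', 'light'] (min_width=14, slack=0)
Line 2: ['curtain', 'silver'] (min_width=14, slack=0)
Line 3: ['quickly', 'garden'] (min_width=14, slack=0)
Line 4: ['snow', 'knife'] (min_width=10, slack=4)
Line 5: ['take', 'corn'] (min_width=9, slack=5)
Line 6: ['white'] (min_width=5, slack=9)

Answer: 1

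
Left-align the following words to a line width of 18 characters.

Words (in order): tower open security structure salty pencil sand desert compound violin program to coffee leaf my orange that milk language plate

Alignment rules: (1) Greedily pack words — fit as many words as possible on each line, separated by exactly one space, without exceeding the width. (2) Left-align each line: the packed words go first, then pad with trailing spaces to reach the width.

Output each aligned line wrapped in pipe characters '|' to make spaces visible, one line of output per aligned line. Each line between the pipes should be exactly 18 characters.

Line 1: ['tower', 'open'] (min_width=10, slack=8)
Line 2: ['security', 'structure'] (min_width=18, slack=0)
Line 3: ['salty', 'pencil', 'sand'] (min_width=17, slack=1)
Line 4: ['desert', 'compound'] (min_width=15, slack=3)
Line 5: ['violin', 'program', 'to'] (min_width=17, slack=1)
Line 6: ['coffee', 'leaf', 'my'] (min_width=14, slack=4)
Line 7: ['orange', 'that', 'milk'] (min_width=16, slack=2)
Line 8: ['language', 'plate'] (min_width=14, slack=4)

Answer: |tower open        |
|security structure|
|salty pencil sand |
|desert compound   |
|violin program to |
|coffee leaf my    |
|orange that milk  |
|language plate    |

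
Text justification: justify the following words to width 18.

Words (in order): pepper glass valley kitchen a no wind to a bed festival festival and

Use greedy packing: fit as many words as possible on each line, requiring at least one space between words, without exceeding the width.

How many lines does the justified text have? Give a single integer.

Answer: 5

Derivation:
Line 1: ['pepper', 'glass'] (min_width=12, slack=6)
Line 2: ['valley', 'kitchen', 'a'] (min_width=16, slack=2)
Line 3: ['no', 'wind', 'to', 'a', 'bed'] (min_width=16, slack=2)
Line 4: ['festival', 'festival'] (min_width=17, slack=1)
Line 5: ['and'] (min_width=3, slack=15)
Total lines: 5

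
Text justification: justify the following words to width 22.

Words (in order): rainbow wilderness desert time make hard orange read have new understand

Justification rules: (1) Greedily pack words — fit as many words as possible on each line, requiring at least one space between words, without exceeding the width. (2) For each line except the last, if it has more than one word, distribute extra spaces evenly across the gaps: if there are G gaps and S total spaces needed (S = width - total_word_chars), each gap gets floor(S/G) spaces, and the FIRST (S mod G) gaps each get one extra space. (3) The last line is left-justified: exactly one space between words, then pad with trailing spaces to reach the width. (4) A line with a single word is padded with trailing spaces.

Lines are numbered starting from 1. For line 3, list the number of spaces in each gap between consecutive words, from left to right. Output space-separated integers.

Line 1: ['rainbow', 'wilderness'] (min_width=18, slack=4)
Line 2: ['desert', 'time', 'make', 'hard'] (min_width=21, slack=1)
Line 3: ['orange', 'read', 'have', 'new'] (min_width=20, slack=2)
Line 4: ['understand'] (min_width=10, slack=12)

Answer: 2 2 1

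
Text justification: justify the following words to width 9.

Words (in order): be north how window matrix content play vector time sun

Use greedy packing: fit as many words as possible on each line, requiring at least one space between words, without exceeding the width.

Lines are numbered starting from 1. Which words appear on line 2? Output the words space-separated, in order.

Answer: how

Derivation:
Line 1: ['be', 'north'] (min_width=8, slack=1)
Line 2: ['how'] (min_width=3, slack=6)
Line 3: ['window'] (min_width=6, slack=3)
Line 4: ['matrix'] (min_width=6, slack=3)
Line 5: ['content'] (min_width=7, slack=2)
Line 6: ['play'] (min_width=4, slack=5)
Line 7: ['vector'] (min_width=6, slack=3)
Line 8: ['time', 'sun'] (min_width=8, slack=1)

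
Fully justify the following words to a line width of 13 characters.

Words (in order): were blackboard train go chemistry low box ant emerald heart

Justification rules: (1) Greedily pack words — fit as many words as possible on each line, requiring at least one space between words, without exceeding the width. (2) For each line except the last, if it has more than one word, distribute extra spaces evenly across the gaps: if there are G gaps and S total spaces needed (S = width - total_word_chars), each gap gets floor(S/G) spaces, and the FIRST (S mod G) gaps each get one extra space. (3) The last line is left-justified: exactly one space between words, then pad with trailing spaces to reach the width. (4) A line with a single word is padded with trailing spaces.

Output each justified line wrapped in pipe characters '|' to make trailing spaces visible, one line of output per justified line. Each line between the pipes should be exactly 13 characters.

Answer: |were         |
|blackboard   |
|train      go|
|chemistry low|
|box       ant|
|emerald heart|

Derivation:
Line 1: ['were'] (min_width=4, slack=9)
Line 2: ['blackboard'] (min_width=10, slack=3)
Line 3: ['train', 'go'] (min_width=8, slack=5)
Line 4: ['chemistry', 'low'] (min_width=13, slack=0)
Line 5: ['box', 'ant'] (min_width=7, slack=6)
Line 6: ['emerald', 'heart'] (min_width=13, slack=0)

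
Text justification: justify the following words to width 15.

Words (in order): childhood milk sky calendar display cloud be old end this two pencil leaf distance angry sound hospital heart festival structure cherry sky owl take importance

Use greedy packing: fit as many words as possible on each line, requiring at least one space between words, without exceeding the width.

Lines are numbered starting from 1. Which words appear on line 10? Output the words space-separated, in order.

Line 1: ['childhood', 'milk'] (min_width=14, slack=1)
Line 2: ['sky', 'calendar'] (min_width=12, slack=3)
Line 3: ['display', 'cloud'] (min_width=13, slack=2)
Line 4: ['be', 'old', 'end', 'this'] (min_width=15, slack=0)
Line 5: ['two', 'pencil', 'leaf'] (min_width=15, slack=0)
Line 6: ['distance', 'angry'] (min_width=14, slack=1)
Line 7: ['sound', 'hospital'] (min_width=14, slack=1)
Line 8: ['heart', 'festival'] (min_width=14, slack=1)
Line 9: ['structure'] (min_width=9, slack=6)
Line 10: ['cherry', 'sky', 'owl'] (min_width=14, slack=1)
Line 11: ['take', 'importance'] (min_width=15, slack=0)

Answer: cherry sky owl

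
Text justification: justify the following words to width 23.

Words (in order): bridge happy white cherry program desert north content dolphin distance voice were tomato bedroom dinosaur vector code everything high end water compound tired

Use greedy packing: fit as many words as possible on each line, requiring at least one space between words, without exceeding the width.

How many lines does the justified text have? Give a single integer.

Answer: 8

Derivation:
Line 1: ['bridge', 'happy', 'white'] (min_width=18, slack=5)
Line 2: ['cherry', 'program', 'desert'] (min_width=21, slack=2)
Line 3: ['north', 'content', 'dolphin'] (min_width=21, slack=2)
Line 4: ['distance', 'voice', 'were'] (min_width=19, slack=4)
Line 5: ['tomato', 'bedroom', 'dinosaur'] (min_width=23, slack=0)
Line 6: ['vector', 'code', 'everything'] (min_width=22, slack=1)
Line 7: ['high', 'end', 'water', 'compound'] (min_width=23, slack=0)
Line 8: ['tired'] (min_width=5, slack=18)
Total lines: 8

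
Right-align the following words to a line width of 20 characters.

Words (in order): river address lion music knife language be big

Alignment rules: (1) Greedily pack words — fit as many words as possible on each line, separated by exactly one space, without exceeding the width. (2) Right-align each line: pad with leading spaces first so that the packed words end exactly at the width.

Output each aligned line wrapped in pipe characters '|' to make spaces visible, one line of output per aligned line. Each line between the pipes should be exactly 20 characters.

Line 1: ['river', 'address', 'lion'] (min_width=18, slack=2)
Line 2: ['music', 'knife', 'language'] (min_width=20, slack=0)
Line 3: ['be', 'big'] (min_width=6, slack=14)

Answer: |  river address lion|
|music knife language|
|              be big|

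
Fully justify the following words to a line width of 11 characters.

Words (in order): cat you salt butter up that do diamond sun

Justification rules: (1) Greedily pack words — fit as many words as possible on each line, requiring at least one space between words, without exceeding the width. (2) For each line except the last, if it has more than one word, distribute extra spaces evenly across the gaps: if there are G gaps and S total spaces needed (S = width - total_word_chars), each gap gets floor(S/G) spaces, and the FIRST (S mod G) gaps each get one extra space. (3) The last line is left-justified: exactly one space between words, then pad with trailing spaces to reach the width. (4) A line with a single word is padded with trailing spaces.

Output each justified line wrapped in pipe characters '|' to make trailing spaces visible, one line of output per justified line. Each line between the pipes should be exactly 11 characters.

Answer: |cat     you|
|salt butter|
|up  that do|
|diamond sun|

Derivation:
Line 1: ['cat', 'you'] (min_width=7, slack=4)
Line 2: ['salt', 'butter'] (min_width=11, slack=0)
Line 3: ['up', 'that', 'do'] (min_width=10, slack=1)
Line 4: ['diamond', 'sun'] (min_width=11, slack=0)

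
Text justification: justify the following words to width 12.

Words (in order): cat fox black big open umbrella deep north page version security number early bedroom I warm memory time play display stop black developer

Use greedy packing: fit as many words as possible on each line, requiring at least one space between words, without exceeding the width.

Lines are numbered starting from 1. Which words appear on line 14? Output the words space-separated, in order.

Answer: developer

Derivation:
Line 1: ['cat', 'fox'] (min_width=7, slack=5)
Line 2: ['black', 'big'] (min_width=9, slack=3)
Line 3: ['open'] (min_width=4, slack=8)
Line 4: ['umbrella'] (min_width=8, slack=4)
Line 5: ['deep', 'north'] (min_width=10, slack=2)
Line 6: ['page', 'version'] (min_width=12, slack=0)
Line 7: ['security'] (min_width=8, slack=4)
Line 8: ['number', 'early'] (min_width=12, slack=0)
Line 9: ['bedroom', 'I'] (min_width=9, slack=3)
Line 10: ['warm', 'memory'] (min_width=11, slack=1)
Line 11: ['time', 'play'] (min_width=9, slack=3)
Line 12: ['display', 'stop'] (min_width=12, slack=0)
Line 13: ['black'] (min_width=5, slack=7)
Line 14: ['developer'] (min_width=9, slack=3)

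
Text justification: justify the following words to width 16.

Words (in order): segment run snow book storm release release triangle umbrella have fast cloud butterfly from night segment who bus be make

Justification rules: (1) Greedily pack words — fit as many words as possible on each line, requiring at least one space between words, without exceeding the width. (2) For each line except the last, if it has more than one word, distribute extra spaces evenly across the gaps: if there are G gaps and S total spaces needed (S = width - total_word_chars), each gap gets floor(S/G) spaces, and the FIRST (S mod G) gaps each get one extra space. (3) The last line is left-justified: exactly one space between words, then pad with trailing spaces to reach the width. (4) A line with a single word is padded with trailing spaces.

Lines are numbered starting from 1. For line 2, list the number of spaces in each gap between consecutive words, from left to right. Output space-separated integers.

Line 1: ['segment', 'run', 'snow'] (min_width=16, slack=0)
Line 2: ['book', 'storm'] (min_width=10, slack=6)
Line 3: ['release', 'release'] (min_width=15, slack=1)
Line 4: ['triangle'] (min_width=8, slack=8)
Line 5: ['umbrella', 'have'] (min_width=13, slack=3)
Line 6: ['fast', 'cloud'] (min_width=10, slack=6)
Line 7: ['butterfly', 'from'] (min_width=14, slack=2)
Line 8: ['night', 'segment'] (min_width=13, slack=3)
Line 9: ['who', 'bus', 'be', 'make'] (min_width=15, slack=1)

Answer: 7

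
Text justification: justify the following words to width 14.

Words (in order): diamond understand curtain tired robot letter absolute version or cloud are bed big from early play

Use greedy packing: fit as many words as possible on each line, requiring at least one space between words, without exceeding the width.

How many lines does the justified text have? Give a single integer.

Line 1: ['diamond'] (min_width=7, slack=7)
Line 2: ['understand'] (min_width=10, slack=4)
Line 3: ['curtain', 'tired'] (min_width=13, slack=1)
Line 4: ['robot', 'letter'] (min_width=12, slack=2)
Line 5: ['absolute'] (min_width=8, slack=6)
Line 6: ['version', 'or'] (min_width=10, slack=4)
Line 7: ['cloud', 'are', 'bed'] (min_width=13, slack=1)
Line 8: ['big', 'from', 'early'] (min_width=14, slack=0)
Line 9: ['play'] (min_width=4, slack=10)
Total lines: 9

Answer: 9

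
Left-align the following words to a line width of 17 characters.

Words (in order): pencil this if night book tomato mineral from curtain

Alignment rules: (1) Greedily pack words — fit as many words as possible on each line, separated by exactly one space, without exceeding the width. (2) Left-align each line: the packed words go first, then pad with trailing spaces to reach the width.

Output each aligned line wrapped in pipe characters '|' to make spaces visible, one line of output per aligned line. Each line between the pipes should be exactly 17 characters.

Answer: |pencil this if   |
|night book tomato|
|mineral from     |
|curtain          |

Derivation:
Line 1: ['pencil', 'this', 'if'] (min_width=14, slack=3)
Line 2: ['night', 'book', 'tomato'] (min_width=17, slack=0)
Line 3: ['mineral', 'from'] (min_width=12, slack=5)
Line 4: ['curtain'] (min_width=7, slack=10)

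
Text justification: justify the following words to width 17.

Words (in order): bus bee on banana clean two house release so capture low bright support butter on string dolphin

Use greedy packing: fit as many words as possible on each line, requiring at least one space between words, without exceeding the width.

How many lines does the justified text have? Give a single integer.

Answer: 7

Derivation:
Line 1: ['bus', 'bee', 'on', 'banana'] (min_width=17, slack=0)
Line 2: ['clean', 'two', 'house'] (min_width=15, slack=2)
Line 3: ['release', 'so'] (min_width=10, slack=7)
Line 4: ['capture', 'low'] (min_width=11, slack=6)
Line 5: ['bright', 'support'] (min_width=14, slack=3)
Line 6: ['butter', 'on', 'string'] (min_width=16, slack=1)
Line 7: ['dolphin'] (min_width=7, slack=10)
Total lines: 7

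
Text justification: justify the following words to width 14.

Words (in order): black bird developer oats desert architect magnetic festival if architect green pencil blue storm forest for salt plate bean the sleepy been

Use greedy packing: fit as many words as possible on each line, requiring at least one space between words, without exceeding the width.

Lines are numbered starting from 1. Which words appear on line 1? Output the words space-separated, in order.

Answer: black bird

Derivation:
Line 1: ['black', 'bird'] (min_width=10, slack=4)
Line 2: ['developer', 'oats'] (min_width=14, slack=0)
Line 3: ['desert'] (min_width=6, slack=8)
Line 4: ['architect'] (min_width=9, slack=5)
Line 5: ['magnetic'] (min_width=8, slack=6)
Line 6: ['festival', 'if'] (min_width=11, slack=3)
Line 7: ['architect'] (min_width=9, slack=5)
Line 8: ['green', 'pencil'] (min_width=12, slack=2)
Line 9: ['blue', 'storm'] (min_width=10, slack=4)
Line 10: ['forest', 'for'] (min_width=10, slack=4)
Line 11: ['salt', 'plate'] (min_width=10, slack=4)
Line 12: ['bean', 'the'] (min_width=8, slack=6)
Line 13: ['sleepy', 'been'] (min_width=11, slack=3)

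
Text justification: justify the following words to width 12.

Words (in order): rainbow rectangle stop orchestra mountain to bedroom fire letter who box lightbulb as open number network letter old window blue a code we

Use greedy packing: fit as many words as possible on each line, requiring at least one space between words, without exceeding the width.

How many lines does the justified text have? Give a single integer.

Line 1: ['rainbow'] (min_width=7, slack=5)
Line 2: ['rectangle'] (min_width=9, slack=3)
Line 3: ['stop'] (min_width=4, slack=8)
Line 4: ['orchestra'] (min_width=9, slack=3)
Line 5: ['mountain', 'to'] (min_width=11, slack=1)
Line 6: ['bedroom', 'fire'] (min_width=12, slack=0)
Line 7: ['letter', 'who'] (min_width=10, slack=2)
Line 8: ['box'] (min_width=3, slack=9)
Line 9: ['lightbulb', 'as'] (min_width=12, slack=0)
Line 10: ['open', 'number'] (min_width=11, slack=1)
Line 11: ['network'] (min_width=7, slack=5)
Line 12: ['letter', 'old'] (min_width=10, slack=2)
Line 13: ['window', 'blue'] (min_width=11, slack=1)
Line 14: ['a', 'code', 'we'] (min_width=9, slack=3)
Total lines: 14

Answer: 14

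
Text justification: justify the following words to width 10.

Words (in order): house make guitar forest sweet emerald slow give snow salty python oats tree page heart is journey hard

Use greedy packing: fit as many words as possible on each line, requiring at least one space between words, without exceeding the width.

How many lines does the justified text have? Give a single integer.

Answer: 12

Derivation:
Line 1: ['house', 'make'] (min_width=10, slack=0)
Line 2: ['guitar'] (min_width=6, slack=4)
Line 3: ['forest'] (min_width=6, slack=4)
Line 4: ['sweet'] (min_width=5, slack=5)
Line 5: ['emerald'] (min_width=7, slack=3)
Line 6: ['slow', 'give'] (min_width=9, slack=1)
Line 7: ['snow', 'salty'] (min_width=10, slack=0)
Line 8: ['python'] (min_width=6, slack=4)
Line 9: ['oats', 'tree'] (min_width=9, slack=1)
Line 10: ['page', 'heart'] (min_width=10, slack=0)
Line 11: ['is', 'journey'] (min_width=10, slack=0)
Line 12: ['hard'] (min_width=4, slack=6)
Total lines: 12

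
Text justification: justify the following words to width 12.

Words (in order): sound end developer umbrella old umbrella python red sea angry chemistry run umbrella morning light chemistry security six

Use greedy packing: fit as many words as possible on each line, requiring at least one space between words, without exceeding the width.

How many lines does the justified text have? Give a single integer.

Line 1: ['sound', 'end'] (min_width=9, slack=3)
Line 2: ['developer'] (min_width=9, slack=3)
Line 3: ['umbrella', 'old'] (min_width=12, slack=0)
Line 4: ['umbrella'] (min_width=8, slack=4)
Line 5: ['python', 'red'] (min_width=10, slack=2)
Line 6: ['sea', 'angry'] (min_width=9, slack=3)
Line 7: ['chemistry'] (min_width=9, slack=3)
Line 8: ['run', 'umbrella'] (min_width=12, slack=0)
Line 9: ['morning'] (min_width=7, slack=5)
Line 10: ['light'] (min_width=5, slack=7)
Line 11: ['chemistry'] (min_width=9, slack=3)
Line 12: ['security', 'six'] (min_width=12, slack=0)
Total lines: 12

Answer: 12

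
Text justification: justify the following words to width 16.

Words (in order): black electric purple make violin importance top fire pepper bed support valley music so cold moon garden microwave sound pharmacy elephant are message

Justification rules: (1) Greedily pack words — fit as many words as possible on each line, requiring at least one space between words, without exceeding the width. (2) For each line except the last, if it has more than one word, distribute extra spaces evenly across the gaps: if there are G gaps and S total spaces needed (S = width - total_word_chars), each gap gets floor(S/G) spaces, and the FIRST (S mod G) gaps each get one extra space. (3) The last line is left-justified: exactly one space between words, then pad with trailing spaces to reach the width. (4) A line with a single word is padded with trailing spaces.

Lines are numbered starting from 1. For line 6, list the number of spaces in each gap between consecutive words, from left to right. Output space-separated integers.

Line 1: ['black', 'electric'] (min_width=14, slack=2)
Line 2: ['purple', 'make'] (min_width=11, slack=5)
Line 3: ['violin'] (min_width=6, slack=10)
Line 4: ['importance', 'top'] (min_width=14, slack=2)
Line 5: ['fire', 'pepper', 'bed'] (min_width=15, slack=1)
Line 6: ['support', 'valley'] (min_width=14, slack=2)
Line 7: ['music', 'so', 'cold'] (min_width=13, slack=3)
Line 8: ['moon', 'garden'] (min_width=11, slack=5)
Line 9: ['microwave', 'sound'] (min_width=15, slack=1)
Line 10: ['pharmacy'] (min_width=8, slack=8)
Line 11: ['elephant', 'are'] (min_width=12, slack=4)
Line 12: ['message'] (min_width=7, slack=9)

Answer: 3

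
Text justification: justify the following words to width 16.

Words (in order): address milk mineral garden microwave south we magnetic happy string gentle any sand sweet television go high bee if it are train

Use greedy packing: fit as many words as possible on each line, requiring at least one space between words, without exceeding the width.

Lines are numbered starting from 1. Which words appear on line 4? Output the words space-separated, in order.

Answer: we magnetic

Derivation:
Line 1: ['address', 'milk'] (min_width=12, slack=4)
Line 2: ['mineral', 'garden'] (min_width=14, slack=2)
Line 3: ['microwave', 'south'] (min_width=15, slack=1)
Line 4: ['we', 'magnetic'] (min_width=11, slack=5)
Line 5: ['happy', 'string'] (min_width=12, slack=4)
Line 6: ['gentle', 'any', 'sand'] (min_width=15, slack=1)
Line 7: ['sweet', 'television'] (min_width=16, slack=0)
Line 8: ['go', 'high', 'bee', 'if'] (min_width=14, slack=2)
Line 9: ['it', 'are', 'train'] (min_width=12, slack=4)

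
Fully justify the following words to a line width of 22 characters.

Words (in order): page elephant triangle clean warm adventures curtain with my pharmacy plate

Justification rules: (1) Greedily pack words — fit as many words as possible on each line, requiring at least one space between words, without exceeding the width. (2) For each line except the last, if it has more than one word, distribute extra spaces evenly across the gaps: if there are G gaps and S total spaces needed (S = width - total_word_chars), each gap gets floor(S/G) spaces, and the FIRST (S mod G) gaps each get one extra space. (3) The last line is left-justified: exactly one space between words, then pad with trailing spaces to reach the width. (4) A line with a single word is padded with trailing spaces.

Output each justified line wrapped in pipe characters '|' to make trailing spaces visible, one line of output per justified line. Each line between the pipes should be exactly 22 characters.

Line 1: ['page', 'elephant', 'triangle'] (min_width=22, slack=0)
Line 2: ['clean', 'warm', 'adventures'] (min_width=21, slack=1)
Line 3: ['curtain', 'with', 'my'] (min_width=15, slack=7)
Line 4: ['pharmacy', 'plate'] (min_width=14, slack=8)

Answer: |page elephant triangle|
|clean  warm adventures|
|curtain     with    my|
|pharmacy plate        |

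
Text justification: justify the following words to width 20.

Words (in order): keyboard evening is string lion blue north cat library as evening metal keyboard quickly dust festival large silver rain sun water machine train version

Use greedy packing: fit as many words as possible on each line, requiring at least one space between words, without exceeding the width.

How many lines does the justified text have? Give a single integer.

Line 1: ['keyboard', 'evening', 'is'] (min_width=19, slack=1)
Line 2: ['string', 'lion', 'blue'] (min_width=16, slack=4)
Line 3: ['north', 'cat', 'library', 'as'] (min_width=20, slack=0)
Line 4: ['evening', 'metal'] (min_width=13, slack=7)
Line 5: ['keyboard', 'quickly'] (min_width=16, slack=4)
Line 6: ['dust', 'festival', 'large'] (min_width=19, slack=1)
Line 7: ['silver', 'rain', 'sun'] (min_width=15, slack=5)
Line 8: ['water', 'machine', 'train'] (min_width=19, slack=1)
Line 9: ['version'] (min_width=7, slack=13)
Total lines: 9

Answer: 9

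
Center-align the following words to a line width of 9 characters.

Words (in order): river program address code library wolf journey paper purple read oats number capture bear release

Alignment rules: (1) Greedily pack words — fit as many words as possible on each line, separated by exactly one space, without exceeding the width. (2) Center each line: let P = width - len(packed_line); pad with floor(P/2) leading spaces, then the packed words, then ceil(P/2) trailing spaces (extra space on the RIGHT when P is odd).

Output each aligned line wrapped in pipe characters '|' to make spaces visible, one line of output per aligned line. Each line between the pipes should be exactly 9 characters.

Line 1: ['river'] (min_width=5, slack=4)
Line 2: ['program'] (min_width=7, slack=2)
Line 3: ['address'] (min_width=7, slack=2)
Line 4: ['code'] (min_width=4, slack=5)
Line 5: ['library'] (min_width=7, slack=2)
Line 6: ['wolf'] (min_width=4, slack=5)
Line 7: ['journey'] (min_width=7, slack=2)
Line 8: ['paper'] (min_width=5, slack=4)
Line 9: ['purple'] (min_width=6, slack=3)
Line 10: ['read', 'oats'] (min_width=9, slack=0)
Line 11: ['number'] (min_width=6, slack=3)
Line 12: ['capture'] (min_width=7, slack=2)
Line 13: ['bear'] (min_width=4, slack=5)
Line 14: ['release'] (min_width=7, slack=2)

Answer: |  river  |
| program |
| address |
|  code   |
| library |
|  wolf   |
| journey |
|  paper  |
| purple  |
|read oats|
| number  |
| capture |
|  bear   |
| release |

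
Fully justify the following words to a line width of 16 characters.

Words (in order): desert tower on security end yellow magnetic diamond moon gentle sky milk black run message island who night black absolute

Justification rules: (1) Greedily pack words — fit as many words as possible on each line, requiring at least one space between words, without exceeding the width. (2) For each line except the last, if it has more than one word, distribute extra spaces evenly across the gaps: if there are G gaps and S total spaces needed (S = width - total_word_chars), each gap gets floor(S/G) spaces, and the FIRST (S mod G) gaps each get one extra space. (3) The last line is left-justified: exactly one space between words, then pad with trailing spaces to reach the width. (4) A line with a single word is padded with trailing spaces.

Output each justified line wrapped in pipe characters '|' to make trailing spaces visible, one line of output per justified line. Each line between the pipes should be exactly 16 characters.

Line 1: ['desert', 'tower', 'on'] (min_width=15, slack=1)
Line 2: ['security', 'end'] (min_width=12, slack=4)
Line 3: ['yellow', 'magnetic'] (min_width=15, slack=1)
Line 4: ['diamond', 'moon'] (min_width=12, slack=4)
Line 5: ['gentle', 'sky', 'milk'] (min_width=15, slack=1)
Line 6: ['black', 'run'] (min_width=9, slack=7)
Line 7: ['message', 'island'] (min_width=14, slack=2)
Line 8: ['who', 'night', 'black'] (min_width=15, slack=1)
Line 9: ['absolute'] (min_width=8, slack=8)

Answer: |desert  tower on|
|security     end|
|yellow  magnetic|
|diamond     moon|
|gentle  sky milk|
|black        run|
|message   island|
|who  night black|
|absolute        |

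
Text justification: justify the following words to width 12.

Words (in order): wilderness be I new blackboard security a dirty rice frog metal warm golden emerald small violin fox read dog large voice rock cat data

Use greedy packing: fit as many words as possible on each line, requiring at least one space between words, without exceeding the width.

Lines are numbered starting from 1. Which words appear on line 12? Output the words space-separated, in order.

Answer: rock cat

Derivation:
Line 1: ['wilderness'] (min_width=10, slack=2)
Line 2: ['be', 'I', 'new'] (min_width=8, slack=4)
Line 3: ['blackboard'] (min_width=10, slack=2)
Line 4: ['security', 'a'] (min_width=10, slack=2)
Line 5: ['dirty', 'rice'] (min_width=10, slack=2)
Line 6: ['frog', 'metal'] (min_width=10, slack=2)
Line 7: ['warm', 'golden'] (min_width=11, slack=1)
Line 8: ['emerald'] (min_width=7, slack=5)
Line 9: ['small', 'violin'] (min_width=12, slack=0)
Line 10: ['fox', 'read', 'dog'] (min_width=12, slack=0)
Line 11: ['large', 'voice'] (min_width=11, slack=1)
Line 12: ['rock', 'cat'] (min_width=8, slack=4)
Line 13: ['data'] (min_width=4, slack=8)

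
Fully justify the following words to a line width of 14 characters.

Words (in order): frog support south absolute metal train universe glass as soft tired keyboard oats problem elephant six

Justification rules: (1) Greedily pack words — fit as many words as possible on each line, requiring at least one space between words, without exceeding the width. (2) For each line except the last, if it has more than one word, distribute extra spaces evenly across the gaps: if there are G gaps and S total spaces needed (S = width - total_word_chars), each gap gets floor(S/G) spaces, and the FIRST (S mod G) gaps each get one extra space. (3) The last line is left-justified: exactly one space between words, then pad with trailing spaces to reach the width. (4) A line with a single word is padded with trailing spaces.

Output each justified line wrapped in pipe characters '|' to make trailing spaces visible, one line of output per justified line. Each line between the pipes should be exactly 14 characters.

Line 1: ['frog', 'support'] (min_width=12, slack=2)
Line 2: ['south', 'absolute'] (min_width=14, slack=0)
Line 3: ['metal', 'train'] (min_width=11, slack=3)
Line 4: ['universe', 'glass'] (min_width=14, slack=0)
Line 5: ['as', 'soft', 'tired'] (min_width=13, slack=1)
Line 6: ['keyboard', 'oats'] (min_width=13, slack=1)
Line 7: ['problem'] (min_width=7, slack=7)
Line 8: ['elephant', 'six'] (min_width=12, slack=2)

Answer: |frog   support|
|south absolute|
|metal    train|
|universe glass|
|as  soft tired|
|keyboard  oats|
|problem       |
|elephant six  |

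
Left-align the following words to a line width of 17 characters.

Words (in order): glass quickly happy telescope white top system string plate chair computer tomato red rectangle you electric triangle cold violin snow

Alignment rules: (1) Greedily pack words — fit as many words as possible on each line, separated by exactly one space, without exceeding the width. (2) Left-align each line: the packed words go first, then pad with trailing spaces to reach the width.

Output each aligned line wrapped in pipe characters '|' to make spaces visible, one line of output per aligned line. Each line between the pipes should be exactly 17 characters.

Line 1: ['glass', 'quickly'] (min_width=13, slack=4)
Line 2: ['happy', 'telescope'] (min_width=15, slack=2)
Line 3: ['white', 'top', 'system'] (min_width=16, slack=1)
Line 4: ['string', 'plate'] (min_width=12, slack=5)
Line 5: ['chair', 'computer'] (min_width=14, slack=3)
Line 6: ['tomato', 'red'] (min_width=10, slack=7)
Line 7: ['rectangle', 'you'] (min_width=13, slack=4)
Line 8: ['electric', 'triangle'] (min_width=17, slack=0)
Line 9: ['cold', 'violin', 'snow'] (min_width=16, slack=1)

Answer: |glass quickly    |
|happy telescope  |
|white top system |
|string plate     |
|chair computer   |
|tomato red       |
|rectangle you    |
|electric triangle|
|cold violin snow |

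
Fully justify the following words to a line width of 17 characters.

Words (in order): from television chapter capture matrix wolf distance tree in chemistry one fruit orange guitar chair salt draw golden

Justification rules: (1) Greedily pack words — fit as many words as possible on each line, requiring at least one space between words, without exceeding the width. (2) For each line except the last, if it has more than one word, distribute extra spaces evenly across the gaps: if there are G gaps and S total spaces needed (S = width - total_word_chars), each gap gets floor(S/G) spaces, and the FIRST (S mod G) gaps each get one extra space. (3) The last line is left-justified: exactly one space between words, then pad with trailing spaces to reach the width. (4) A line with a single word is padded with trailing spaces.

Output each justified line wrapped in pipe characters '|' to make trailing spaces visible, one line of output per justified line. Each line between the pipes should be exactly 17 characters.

Answer: |from   television|
|chapter   capture|
|matrix       wolf|
|distance  tree in|
|chemistry     one|
|fruit      orange|
|guitar chair salt|
|draw golden      |

Derivation:
Line 1: ['from', 'television'] (min_width=15, slack=2)
Line 2: ['chapter', 'capture'] (min_width=15, slack=2)
Line 3: ['matrix', 'wolf'] (min_width=11, slack=6)
Line 4: ['distance', 'tree', 'in'] (min_width=16, slack=1)
Line 5: ['chemistry', 'one'] (min_width=13, slack=4)
Line 6: ['fruit', 'orange'] (min_width=12, slack=5)
Line 7: ['guitar', 'chair', 'salt'] (min_width=17, slack=0)
Line 8: ['draw', 'golden'] (min_width=11, slack=6)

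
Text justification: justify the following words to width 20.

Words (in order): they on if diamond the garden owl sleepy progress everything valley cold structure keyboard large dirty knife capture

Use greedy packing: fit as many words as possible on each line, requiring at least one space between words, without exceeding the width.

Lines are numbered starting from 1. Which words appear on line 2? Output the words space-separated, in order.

Answer: the garden owl

Derivation:
Line 1: ['they', 'on', 'if', 'diamond'] (min_width=18, slack=2)
Line 2: ['the', 'garden', 'owl'] (min_width=14, slack=6)
Line 3: ['sleepy', 'progress'] (min_width=15, slack=5)
Line 4: ['everything', 'valley'] (min_width=17, slack=3)
Line 5: ['cold', 'structure'] (min_width=14, slack=6)
Line 6: ['keyboard', 'large', 'dirty'] (min_width=20, slack=0)
Line 7: ['knife', 'capture'] (min_width=13, slack=7)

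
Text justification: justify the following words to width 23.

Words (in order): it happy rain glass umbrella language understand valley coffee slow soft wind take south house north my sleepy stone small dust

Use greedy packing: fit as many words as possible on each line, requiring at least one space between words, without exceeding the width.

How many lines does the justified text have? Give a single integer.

Answer: 7

Derivation:
Line 1: ['it', 'happy', 'rain', 'glass'] (min_width=19, slack=4)
Line 2: ['umbrella', 'language'] (min_width=17, slack=6)
Line 3: ['understand', 'valley'] (min_width=17, slack=6)
Line 4: ['coffee', 'slow', 'soft', 'wind'] (min_width=21, slack=2)
Line 5: ['take', 'south', 'house', 'north'] (min_width=22, slack=1)
Line 6: ['my', 'sleepy', 'stone', 'small'] (min_width=21, slack=2)
Line 7: ['dust'] (min_width=4, slack=19)
Total lines: 7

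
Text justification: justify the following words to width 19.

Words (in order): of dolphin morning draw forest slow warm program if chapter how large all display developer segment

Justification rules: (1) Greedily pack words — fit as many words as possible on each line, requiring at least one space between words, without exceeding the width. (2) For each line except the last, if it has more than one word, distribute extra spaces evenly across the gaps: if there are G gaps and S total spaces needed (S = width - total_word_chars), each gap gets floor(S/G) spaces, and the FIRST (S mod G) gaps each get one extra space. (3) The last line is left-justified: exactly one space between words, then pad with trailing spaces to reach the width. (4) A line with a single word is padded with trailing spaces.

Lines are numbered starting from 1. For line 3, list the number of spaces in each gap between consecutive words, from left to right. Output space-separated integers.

Line 1: ['of', 'dolphin', 'morning'] (min_width=18, slack=1)
Line 2: ['draw', 'forest', 'slow'] (min_width=16, slack=3)
Line 3: ['warm', 'program', 'if'] (min_width=15, slack=4)
Line 4: ['chapter', 'how', 'large'] (min_width=17, slack=2)
Line 5: ['all', 'display'] (min_width=11, slack=8)
Line 6: ['developer', 'segment'] (min_width=17, slack=2)

Answer: 3 3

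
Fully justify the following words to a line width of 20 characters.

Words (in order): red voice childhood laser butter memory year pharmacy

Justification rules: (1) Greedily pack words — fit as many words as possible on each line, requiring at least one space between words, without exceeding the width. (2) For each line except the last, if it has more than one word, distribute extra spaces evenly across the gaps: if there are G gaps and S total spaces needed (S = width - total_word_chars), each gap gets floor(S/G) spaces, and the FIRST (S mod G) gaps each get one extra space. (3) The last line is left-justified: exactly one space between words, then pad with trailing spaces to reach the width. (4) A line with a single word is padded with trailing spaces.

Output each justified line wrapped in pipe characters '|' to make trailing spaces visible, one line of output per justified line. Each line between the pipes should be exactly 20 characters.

Answer: |red  voice childhood|
|laser  butter memory|
|year pharmacy       |

Derivation:
Line 1: ['red', 'voice', 'childhood'] (min_width=19, slack=1)
Line 2: ['laser', 'butter', 'memory'] (min_width=19, slack=1)
Line 3: ['year', 'pharmacy'] (min_width=13, slack=7)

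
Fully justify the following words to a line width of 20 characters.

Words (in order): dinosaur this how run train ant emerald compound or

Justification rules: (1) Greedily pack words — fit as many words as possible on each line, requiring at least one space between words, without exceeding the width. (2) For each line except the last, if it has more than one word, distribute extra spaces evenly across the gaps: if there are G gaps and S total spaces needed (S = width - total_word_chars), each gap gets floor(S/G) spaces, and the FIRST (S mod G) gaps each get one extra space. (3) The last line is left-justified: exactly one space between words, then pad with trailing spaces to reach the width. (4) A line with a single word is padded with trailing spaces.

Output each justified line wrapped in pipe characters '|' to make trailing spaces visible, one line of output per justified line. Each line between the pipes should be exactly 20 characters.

Answer: |dinosaur   this  how|
|run     train    ant|
|emerald compound or |

Derivation:
Line 1: ['dinosaur', 'this', 'how'] (min_width=17, slack=3)
Line 2: ['run', 'train', 'ant'] (min_width=13, slack=7)
Line 3: ['emerald', 'compound', 'or'] (min_width=19, slack=1)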